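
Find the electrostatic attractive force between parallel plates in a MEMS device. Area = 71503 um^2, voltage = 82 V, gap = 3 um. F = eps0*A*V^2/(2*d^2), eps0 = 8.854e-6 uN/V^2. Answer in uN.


Step 1: Identify parameters.
eps0 = 8.854e-6 uN/V^2, A = 71503 um^2, V = 82 V, d = 3 um
Step 2: Compute V^2 = 82^2 = 6724
Step 3: Compute d^2 = 3^2 = 9
Step 4: F = 0.5 * 8.854e-6 * 71503 * 6724 / 9
F = 236.493 uN


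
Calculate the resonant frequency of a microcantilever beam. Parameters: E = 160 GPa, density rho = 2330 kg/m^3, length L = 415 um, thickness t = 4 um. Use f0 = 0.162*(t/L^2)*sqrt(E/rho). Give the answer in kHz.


Step 1: Convert units to SI.
t_SI = 4e-6 m, L_SI = 415e-6 m
Step 2: Calculate sqrt(E/rho).
sqrt(160e9 / 2330) = 8286.71 m/s
Step 3: Compute f0.
f0 = 0.162 * 4e-6 / (415e-6)^2 * 8286.71 = 31178.9 Hz = 31.18 kHz


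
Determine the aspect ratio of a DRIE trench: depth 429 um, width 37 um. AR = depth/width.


Step 1: AR = depth / width
Step 2: AR = 429 / 37
AR = 11.6


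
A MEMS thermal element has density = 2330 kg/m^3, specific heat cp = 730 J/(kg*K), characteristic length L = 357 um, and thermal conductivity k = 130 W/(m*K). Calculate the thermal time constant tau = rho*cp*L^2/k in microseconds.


Step 1: Convert L to m: L = 357e-6 m
Step 2: L^2 = (357e-6)^2 = 1.27449e-07 m^2
Step 3: tau = 2330 * 730 * 1.27449e-07 / 130 = 1.66752311e-03 s
Step 4: Convert to microseconds (multiply by 1e6).
tau = 1667.523 us


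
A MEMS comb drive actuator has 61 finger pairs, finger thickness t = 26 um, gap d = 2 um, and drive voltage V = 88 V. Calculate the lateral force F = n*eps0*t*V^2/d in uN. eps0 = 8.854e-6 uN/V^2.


Step 1: Parameters: n=61, eps0=8.854e-6 uN/V^2, t=26 um, V=88 V, d=2 um
Step 2: V^2 = 7744
Step 3: F = 61 * 8.854e-6 * 26 * 7744 / 2
F = 54.372 uN


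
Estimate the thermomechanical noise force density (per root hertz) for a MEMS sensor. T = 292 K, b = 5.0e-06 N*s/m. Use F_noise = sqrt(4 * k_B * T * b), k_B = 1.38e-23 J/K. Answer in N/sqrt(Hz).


Step 1: Compute 4 * k_B * T * b
= 4 * 1.38e-23 * 292 * 5.0e-06
= 8.0592e-26 N^2/Hz
Step 2: F_noise = sqrt(8.0592e-26)
F_noise = 2.84e-13 N/sqrt(Hz)


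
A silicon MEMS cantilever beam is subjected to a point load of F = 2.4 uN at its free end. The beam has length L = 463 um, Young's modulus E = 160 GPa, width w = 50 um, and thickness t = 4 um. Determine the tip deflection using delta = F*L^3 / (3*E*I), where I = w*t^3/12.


Step 1: Calculate the second moment of area.
I = w * t^3 / 12 = 50 * 4^3 / 12 = 266.6667 um^4
Step 2: Convert E to consistent units (1 GPa = 1000 uN/um^2).
E = 160 GPa = 160000 uN/um^2
Step 3: Calculate tip deflection.
delta = F * L^3 / (3 * E * I)
delta = 2.4 * 463^3 / (3 * 160000 * 266.6667)
delta = 1.861 um


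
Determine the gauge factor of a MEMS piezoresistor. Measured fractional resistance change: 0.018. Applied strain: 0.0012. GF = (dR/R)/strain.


Step 1: Identify values.
dR/R = 0.018, strain = 0.0012
Step 2: GF = (dR/R) / strain = 0.018 / 0.0012
GF = 15.0


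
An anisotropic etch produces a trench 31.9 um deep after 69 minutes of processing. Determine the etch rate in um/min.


Step 1: Etch rate = depth / time
Step 2: rate = 31.9 / 69
rate = 0.462 um/min


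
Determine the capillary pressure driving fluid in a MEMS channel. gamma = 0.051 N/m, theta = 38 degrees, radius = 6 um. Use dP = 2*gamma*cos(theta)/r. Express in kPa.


Step 1: cos(38 deg) = 0.788
Step 2: Convert r to m: r = 6e-6 m
Step 3: dP = 2 * 0.051 * 0.788 / 6e-6 = 13396.0 Pa
Step 4: Convert Pa to kPa (divide by 1000).
dP = 13.4 kPa


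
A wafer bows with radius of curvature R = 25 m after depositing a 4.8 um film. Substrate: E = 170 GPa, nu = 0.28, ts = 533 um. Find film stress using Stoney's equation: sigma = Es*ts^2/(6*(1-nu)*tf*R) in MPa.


Step 1: Compute numerator: Es * ts^2 = 170 * 533^2 = 48295130 (GPa*um^2)
Step 2: Compute denominator (R in um): 6*(1-nu)*tf*R = 6*0.72*4.8*25e6 = 518400000.0 (um^2)
Step 3: sigma (GPa) = 48295130 / 518400000.0 = 9.3162e-02 GPa
Step 4: Convert to MPa (x1000): sigma = 93.2 MPa


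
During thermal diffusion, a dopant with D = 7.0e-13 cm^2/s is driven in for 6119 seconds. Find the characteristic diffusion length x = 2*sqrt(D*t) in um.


Step 1: Compute D*t = 7.0e-13 * 6119 = 4.2833e-09 cm^2
Step 2: sqrt(D*t) = 6.54469e-05 cm
Step 3: x = 2 * 6.54469e-05 cm = 1.308938e-04 cm
Step 4: Convert to um (1 cm = 1e4 um): x = 1.309 um


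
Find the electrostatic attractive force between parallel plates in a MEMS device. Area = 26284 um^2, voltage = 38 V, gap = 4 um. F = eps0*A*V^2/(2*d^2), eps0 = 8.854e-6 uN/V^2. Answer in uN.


Step 1: Identify parameters.
eps0 = 8.854e-6 uN/V^2, A = 26284 um^2, V = 38 V, d = 4 um
Step 2: Compute V^2 = 38^2 = 1444
Step 3: Compute d^2 = 4^2 = 16
Step 4: F = 0.5 * 8.854e-6 * 26284 * 1444 / 16
F = 10.501 uN


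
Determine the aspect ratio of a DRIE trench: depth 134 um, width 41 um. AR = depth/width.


Step 1: AR = depth / width
Step 2: AR = 134 / 41
AR = 3.3


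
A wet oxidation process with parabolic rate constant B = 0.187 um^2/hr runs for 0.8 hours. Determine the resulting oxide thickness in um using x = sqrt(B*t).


Step 1: Compute B*t = 0.187 * 0.8 = 0.1496
Step 2: x = sqrt(0.1496)
x = 0.387 um


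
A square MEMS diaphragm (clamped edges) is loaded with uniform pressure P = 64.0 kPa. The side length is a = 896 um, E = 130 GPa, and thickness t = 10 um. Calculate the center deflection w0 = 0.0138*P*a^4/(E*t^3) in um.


Step 1: Convert pressure to compatible units (E is in GPa, so P in GPa).
P = 64.0 kPa = 64.0e-6 GPa
Step 2: Compute numerator: 0.0138 * P * a^4.
a^4 = 896^4 = 644513529856
numerator = 0.0138 * 64.0e-6 * 644513529856 = 5.692343e+05
Step 3: Compute denominator: E * t^3 = 130 * 10^3 = 130000
Step 4: w0 = numerator / denominator = 5.692343e+05 / 130000 = 4.3787 um


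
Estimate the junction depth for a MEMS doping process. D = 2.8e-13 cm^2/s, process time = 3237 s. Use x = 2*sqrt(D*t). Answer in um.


Step 1: Compute D*t = 2.8e-13 * 3237 = 9.0636e-10 cm^2
Step 2: sqrt(D*t) = 3.0106e-05 cm
Step 3: x = 2 * 3.0106e-05 cm = 6.0212e-05 cm
Step 4: Convert to um (1 cm = 1e4 um): x = 0.602 um


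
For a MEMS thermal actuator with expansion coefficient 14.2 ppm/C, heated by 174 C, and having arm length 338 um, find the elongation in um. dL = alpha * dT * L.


Step 1: Convert CTE: alpha = 14.2 ppm/C = 14.2e-6 /C
Step 2: dL = 14.2e-6 * 174 * 338
dL = 0.8351 um


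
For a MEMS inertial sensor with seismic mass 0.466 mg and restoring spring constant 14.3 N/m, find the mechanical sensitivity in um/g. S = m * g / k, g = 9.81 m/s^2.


Step 1: Convert mass: m = 0.466 mg = 4.66e-07 kg
Step 2: S = m * g / k = 4.66e-07 * 9.81 / 14.3
Step 3: S = 3.20e-07 m/g
Step 4: Convert to um/g: S = 0.32 um/g


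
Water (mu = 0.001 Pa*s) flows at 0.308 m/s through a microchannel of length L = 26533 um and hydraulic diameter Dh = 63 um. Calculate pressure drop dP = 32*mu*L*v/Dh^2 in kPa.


Step 1: Convert to SI: L = 26533e-6 m, Dh = 63e-6 m
Step 2: dP = 32 * 0.001 * 26533e-6 * 0.308 / (63e-6)^2
Step 3: dP = 65887.94 Pa
Step 4: Convert to kPa: dP = 65.89 kPa


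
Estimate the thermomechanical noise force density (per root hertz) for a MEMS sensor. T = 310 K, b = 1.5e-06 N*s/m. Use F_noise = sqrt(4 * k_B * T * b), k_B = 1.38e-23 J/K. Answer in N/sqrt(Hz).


Step 1: Compute 4 * k_B * T * b
= 4 * 1.38e-23 * 310 * 1.5e-06
= 2.5668e-26 N^2/Hz
Step 2: F_noise = sqrt(2.5668e-26)
F_noise = 1.60e-13 N/sqrt(Hz)


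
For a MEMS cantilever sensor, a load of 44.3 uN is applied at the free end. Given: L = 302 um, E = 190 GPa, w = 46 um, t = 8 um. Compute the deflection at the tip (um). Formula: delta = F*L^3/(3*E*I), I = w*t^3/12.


Step 1: Calculate the second moment of area.
I = w * t^3 / 12 = 46 * 8^3 / 12 = 1962.6667 um^4
Step 2: Convert E to consistent units (1 GPa = 1000 uN/um^2).
E = 190 GPa = 190000 uN/um^2
Step 3: Calculate tip deflection.
delta = F * L^3 / (3 * E * I)
delta = 44.3 * 302^3 / (3 * 190000 * 1962.6667)
delta = 1.0907 um


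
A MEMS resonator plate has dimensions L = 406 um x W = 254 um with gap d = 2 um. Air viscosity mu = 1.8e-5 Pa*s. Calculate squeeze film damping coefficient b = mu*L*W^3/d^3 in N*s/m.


Step 1: Convert to SI.
L = 406e-6 m, W = 254e-6 m, d = 2e-6 m
Step 2: W^3 = (254e-6)^3 = 1.64e-11 m^3
Step 3: d^3 = (2e-6)^3 = 8.00e-18 m^3
Step 4: b = 1.8e-5 * 406e-6 * 1.64e-11 / 8.00e-18
b = 1.50e-02 N*s/m


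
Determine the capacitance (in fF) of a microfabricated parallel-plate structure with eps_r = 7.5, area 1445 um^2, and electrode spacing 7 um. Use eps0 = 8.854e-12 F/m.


Step 1: Convert area to m^2: A = 1445e-12 m^2
Step 2: Convert gap to m: d = 7e-6 m
Step 3: C = eps0 * eps_r * A / d
C = 8.854e-12 * 7.5 * 1445e-12 / 7e-6
Step 4: Convert to fF (multiply by 1e15).
C = 13.71 fF


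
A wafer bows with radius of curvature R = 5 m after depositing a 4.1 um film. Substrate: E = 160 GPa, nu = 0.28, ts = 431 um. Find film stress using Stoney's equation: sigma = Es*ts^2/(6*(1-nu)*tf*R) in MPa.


Step 1: Compute numerator: Es * ts^2 = 160 * 431^2 = 29721760 (GPa*um^2)
Step 2: Compute denominator (R in um): 6*(1-nu)*tf*R = 6*0.72*4.1*5e6 = 88560000.0 (um^2)
Step 3: sigma (GPa) = 29721760 / 88560000.0 = 3.35612e-01 GPa
Step 4: Convert to MPa (x1000): sigma = 335.6 MPa


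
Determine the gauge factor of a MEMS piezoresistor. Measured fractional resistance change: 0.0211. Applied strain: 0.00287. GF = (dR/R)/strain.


Step 1: Identify values.
dR/R = 0.0211, strain = 0.00287
Step 2: GF = (dR/R) / strain = 0.0211 / 0.00287
GF = 7.4


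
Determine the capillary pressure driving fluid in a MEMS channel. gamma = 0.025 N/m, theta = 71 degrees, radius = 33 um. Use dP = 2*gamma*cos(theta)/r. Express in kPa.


Step 1: cos(71 deg) = 0.3256
Step 2: Convert r to m: r = 33e-6 m
Step 3: dP = 2 * 0.025 * 0.3256 / 33e-6 = 493.3 Pa
Step 4: Convert Pa to kPa (divide by 1000).
dP = 0.49 kPa


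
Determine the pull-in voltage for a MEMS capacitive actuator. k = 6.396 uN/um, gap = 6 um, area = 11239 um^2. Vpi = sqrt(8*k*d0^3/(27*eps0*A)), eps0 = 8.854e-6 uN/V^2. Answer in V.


Step 1: Compute numerator: 8 * k * d0^3 = 8 * 6.396 * 6^3 = 11052.288
Step 2: Compute denominator: 27 * eps0 * A = 27 * 8.854e-6 * 11239 = 2.686773
Step 3: Vpi = sqrt(11052.288 / 2.686773)
Vpi = 64.14 V


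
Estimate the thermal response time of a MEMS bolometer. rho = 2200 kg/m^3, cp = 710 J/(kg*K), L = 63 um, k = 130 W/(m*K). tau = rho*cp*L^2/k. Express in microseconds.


Step 1: Convert L to m: L = 63e-6 m
Step 2: L^2 = (63e-6)^2 = 3.969e-09 m^2
Step 3: tau = 2200 * 710 * 3.969e-09 / 130 = 4.768906e-05 s
Step 4: Convert to microseconds (multiply by 1e6).
tau = 47.689 us


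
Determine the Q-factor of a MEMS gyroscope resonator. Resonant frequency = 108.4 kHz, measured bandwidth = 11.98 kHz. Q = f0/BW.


Step 1: Q = f0 / bandwidth
Step 2: Q = 108.4 / 11.98
Q = 9.0


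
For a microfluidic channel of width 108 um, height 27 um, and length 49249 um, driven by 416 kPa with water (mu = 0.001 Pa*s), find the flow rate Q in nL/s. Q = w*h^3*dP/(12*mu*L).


Step 1: Convert all dimensions to SI (meters).
w = 108e-6 m, h = 27e-6 m, L = 49249e-6 m, dP = 416e3 Pa
Step 2: Q = w * h^3 * dP / (12 * mu * L)
Q = 108e-6 * (27e-6)^3 * 416e3 / (12 * 0.001 * 49249e-6) = 1.49633804e-09 m^3/s
Step 3: Convert Q from m^3/s to nL/s (1 m^3 = 1e12 nL, so multiply by 1e12).
Q = 1496.338 nL/s


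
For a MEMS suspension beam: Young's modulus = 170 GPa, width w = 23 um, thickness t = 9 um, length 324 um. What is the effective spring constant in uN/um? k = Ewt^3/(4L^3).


Step 1: Convert E to consistent units (1 GPa = 1000 uN/um^2).
E = 170 GPa = 170000 uN/um^2
Step 2: Compute t^3 = 9^3 = 729
Step 3: Compute L^3 = 324^3 = 34012224
Step 4: k = 170000 * 23 * 729 / (4 * 34012224)
k = 20.9512 uN/um


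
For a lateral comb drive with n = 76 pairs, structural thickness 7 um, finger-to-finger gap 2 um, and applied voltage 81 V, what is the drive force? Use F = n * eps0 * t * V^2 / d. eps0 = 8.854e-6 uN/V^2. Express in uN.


Step 1: Parameters: n=76, eps0=8.854e-6 uN/V^2, t=7 um, V=81 V, d=2 um
Step 2: V^2 = 6561
Step 3: F = 76 * 8.854e-6 * 7 * 6561 / 2
F = 15.452 uN


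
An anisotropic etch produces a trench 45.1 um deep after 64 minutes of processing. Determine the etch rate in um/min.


Step 1: Etch rate = depth / time
Step 2: rate = 45.1 / 64
rate = 0.705 um/min


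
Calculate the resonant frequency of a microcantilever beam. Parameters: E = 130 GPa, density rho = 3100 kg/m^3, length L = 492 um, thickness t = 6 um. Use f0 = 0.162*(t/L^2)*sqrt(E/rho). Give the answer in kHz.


Step 1: Convert units to SI.
t_SI = 6e-6 m, L_SI = 492e-6 m
Step 2: Calculate sqrt(E/rho).
sqrt(130e9 / 3100) = 6475.76 m/s
Step 3: Compute f0.
f0 = 0.162 * 6e-6 / (492e-6)^2 * 6475.76 = 26003.2 Hz = 26.0 kHz


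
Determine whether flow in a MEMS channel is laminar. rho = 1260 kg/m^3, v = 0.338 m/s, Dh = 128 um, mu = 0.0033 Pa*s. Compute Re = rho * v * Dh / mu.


Step 1: Convert Dh to meters: Dh = 128e-6 m
Step 2: Re = rho * v * Dh / mu
Re = 1260 * 0.338 * 128e-6 / 0.0033
Re = 16.519
Since Re = 16.519 is below ~2300, the flow is laminar.


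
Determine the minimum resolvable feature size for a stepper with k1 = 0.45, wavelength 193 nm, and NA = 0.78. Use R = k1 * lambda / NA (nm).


Step 1: Identify values: k1 = 0.45, lambda = 193 nm, NA = 0.78
Step 2: R = k1 * lambda / NA
R = 0.45 * 193 / 0.78
R = 111.3 nm


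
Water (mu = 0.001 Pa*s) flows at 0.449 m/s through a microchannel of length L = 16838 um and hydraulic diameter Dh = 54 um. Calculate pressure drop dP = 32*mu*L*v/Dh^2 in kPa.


Step 1: Convert to SI: L = 16838e-6 m, Dh = 54e-6 m
Step 2: dP = 32 * 0.001 * 16838e-6 * 0.449 / (54e-6)^2
Step 3: dP = 82965.84 Pa
Step 4: Convert to kPa: dP = 82.97 kPa


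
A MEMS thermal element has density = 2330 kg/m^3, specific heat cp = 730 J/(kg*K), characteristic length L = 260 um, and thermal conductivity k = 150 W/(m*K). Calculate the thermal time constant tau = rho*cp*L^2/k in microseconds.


Step 1: Convert L to m: L = 260e-6 m
Step 2: L^2 = (260e-6)^2 = 6.76e-08 m^2
Step 3: tau = 2330 * 730 * 6.76e-08 / 150 = 7.6653893e-04 s
Step 4: Convert to microseconds (multiply by 1e6).
tau = 766.539 us


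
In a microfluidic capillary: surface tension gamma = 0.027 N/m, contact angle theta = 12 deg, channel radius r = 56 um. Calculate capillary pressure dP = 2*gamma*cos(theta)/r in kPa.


Step 1: cos(12 deg) = 0.9781
Step 2: Convert r to m: r = 56e-6 m
Step 3: dP = 2 * 0.027 * 0.9781 / 56e-6 = 943.2 Pa
Step 4: Convert Pa to kPa (divide by 1000).
dP = 0.94 kPa


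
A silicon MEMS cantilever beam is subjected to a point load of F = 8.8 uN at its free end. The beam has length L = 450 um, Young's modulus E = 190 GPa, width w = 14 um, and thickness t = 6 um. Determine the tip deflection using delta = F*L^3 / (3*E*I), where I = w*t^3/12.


Step 1: Calculate the second moment of area.
I = w * t^3 / 12 = 14 * 6^3 / 12 = 252.0 um^4
Step 2: Convert E to consistent units (1 GPa = 1000 uN/um^2).
E = 190 GPa = 190000 uN/um^2
Step 3: Calculate tip deflection.
delta = F * L^3 / (3 * E * I)
delta = 8.8 * 450^3 / (3 * 190000 * 252.0)
delta = 5.5827 um


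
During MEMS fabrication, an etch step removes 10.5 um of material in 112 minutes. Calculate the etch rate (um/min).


Step 1: Etch rate = depth / time
Step 2: rate = 10.5 / 112
rate = 0.094 um/min


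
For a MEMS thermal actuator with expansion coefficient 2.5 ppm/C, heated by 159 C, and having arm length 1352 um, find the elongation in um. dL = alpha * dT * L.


Step 1: Convert CTE: alpha = 2.5 ppm/C = 2.5e-6 /C
Step 2: dL = 2.5e-6 * 159 * 1352
dL = 0.5374 um


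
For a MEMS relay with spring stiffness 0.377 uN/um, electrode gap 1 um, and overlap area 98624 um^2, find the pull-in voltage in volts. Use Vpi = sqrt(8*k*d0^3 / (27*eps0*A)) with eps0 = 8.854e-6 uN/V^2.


Step 1: Compute numerator: 8 * k * d0^3 = 8 * 0.377 * 1^3 = 3.016
Step 2: Compute denominator: 27 * eps0 * A = 27 * 8.854e-6 * 98624 = 23.576856
Step 3: Vpi = sqrt(3.016 / 23.576856)
Vpi = 0.36 V


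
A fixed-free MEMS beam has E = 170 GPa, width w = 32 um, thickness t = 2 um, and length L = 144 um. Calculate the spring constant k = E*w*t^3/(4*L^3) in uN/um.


Step 1: Convert E to consistent units (1 GPa = 1000 uN/um^2).
E = 170 GPa = 170000 uN/um^2
Step 2: Compute t^3 = 2^3 = 8
Step 3: Compute L^3 = 144^3 = 2985984
Step 4: k = 170000 * 32 * 8 / (4 * 2985984)
k = 3.6437 uN/um


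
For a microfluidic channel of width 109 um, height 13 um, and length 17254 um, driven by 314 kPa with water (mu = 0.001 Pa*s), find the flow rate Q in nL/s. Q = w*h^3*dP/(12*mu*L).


Step 1: Convert all dimensions to SI (meters).
w = 109e-6 m, h = 13e-6 m, L = 17254e-6 m, dP = 314e3 Pa
Step 2: Q = w * h^3 * dP / (12 * mu * L)
Q = 109e-6 * (13e-6)^3 * 314e3 / (12 * 0.001 * 17254e-6) = 3.6317435e-10 m^3/s
Step 3: Convert Q from m^3/s to nL/s (1 m^3 = 1e12 nL, so multiply by 1e12).
Q = 363.174 nL/s


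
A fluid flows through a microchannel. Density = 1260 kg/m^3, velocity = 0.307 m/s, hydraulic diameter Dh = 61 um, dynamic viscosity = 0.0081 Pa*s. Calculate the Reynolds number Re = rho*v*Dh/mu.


Step 1: Convert Dh to meters: Dh = 61e-6 m
Step 2: Re = rho * v * Dh / mu
Re = 1260 * 0.307 * 61e-6 / 0.0081
Re = 2.913


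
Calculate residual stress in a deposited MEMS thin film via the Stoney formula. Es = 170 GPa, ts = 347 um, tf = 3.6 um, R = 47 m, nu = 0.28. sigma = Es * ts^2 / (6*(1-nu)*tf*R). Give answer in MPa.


Step 1: Compute numerator: Es * ts^2 = 170 * 347^2 = 20469530 (GPa*um^2)
Step 2: Compute denominator (R in um): 6*(1-nu)*tf*R = 6*0.72*3.6*47e6 = 730944000.0 (um^2)
Step 3: sigma (GPa) = 20469530 / 730944000.0 = 2.8004e-02 GPa
Step 4: Convert to MPa (x1000): sigma = 28.0 MPa


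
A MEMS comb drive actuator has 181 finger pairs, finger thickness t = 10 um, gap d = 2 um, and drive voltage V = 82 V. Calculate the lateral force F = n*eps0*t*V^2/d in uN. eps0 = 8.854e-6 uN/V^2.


Step 1: Parameters: n=181, eps0=8.854e-6 uN/V^2, t=10 um, V=82 V, d=2 um
Step 2: V^2 = 6724
Step 3: F = 181 * 8.854e-6 * 10 * 6724 / 2
F = 53.879 uN


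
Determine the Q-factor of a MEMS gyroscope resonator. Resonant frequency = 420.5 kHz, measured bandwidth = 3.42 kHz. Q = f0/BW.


Step 1: Q = f0 / bandwidth
Step 2: Q = 420.5 / 3.42
Q = 123.0


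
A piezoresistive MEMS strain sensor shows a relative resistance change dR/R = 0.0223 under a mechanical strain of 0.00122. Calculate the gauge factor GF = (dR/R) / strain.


Step 1: Identify values.
dR/R = 0.0223, strain = 0.00122
Step 2: GF = (dR/R) / strain = 0.0223 / 0.00122
GF = 18.3


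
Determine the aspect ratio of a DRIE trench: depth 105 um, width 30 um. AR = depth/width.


Step 1: AR = depth / width
Step 2: AR = 105 / 30
AR = 3.5


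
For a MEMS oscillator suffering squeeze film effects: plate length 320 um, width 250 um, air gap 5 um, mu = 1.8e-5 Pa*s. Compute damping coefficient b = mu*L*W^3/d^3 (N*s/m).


Step 1: Convert to SI.
L = 320e-6 m, W = 250e-6 m, d = 5e-6 m
Step 2: W^3 = (250e-6)^3 = 1.56e-11 m^3
Step 3: d^3 = (5e-6)^3 = 1.25e-16 m^3
Step 4: b = 1.8e-5 * 320e-6 * 1.56e-11 / 1.25e-16
b = 7.20e-04 N*s/m


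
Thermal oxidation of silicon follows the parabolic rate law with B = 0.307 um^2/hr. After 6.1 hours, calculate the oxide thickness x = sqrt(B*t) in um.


Step 1: Compute B*t = 0.307 * 6.1 = 1.8727
Step 2: x = sqrt(1.8727)
x = 1.368 um


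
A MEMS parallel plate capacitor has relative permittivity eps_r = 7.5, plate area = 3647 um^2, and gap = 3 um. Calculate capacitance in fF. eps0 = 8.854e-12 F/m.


Step 1: Convert area to m^2: A = 3647e-12 m^2
Step 2: Convert gap to m: d = 3e-6 m
Step 3: C = eps0 * eps_r * A / d
C = 8.854e-12 * 7.5 * 3647e-12 / 3e-6
Step 4: Convert to fF (multiply by 1e15).
C = 80.73 fF


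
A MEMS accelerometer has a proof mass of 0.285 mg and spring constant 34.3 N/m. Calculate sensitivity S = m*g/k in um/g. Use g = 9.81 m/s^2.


Step 1: Convert mass: m = 0.285 mg = 2.85e-07 kg
Step 2: S = m * g / k = 2.85e-07 * 9.81 / 34.3
Step 3: S = 8.15e-08 m/g
Step 4: Convert to um/g: S = 0.082 um/g


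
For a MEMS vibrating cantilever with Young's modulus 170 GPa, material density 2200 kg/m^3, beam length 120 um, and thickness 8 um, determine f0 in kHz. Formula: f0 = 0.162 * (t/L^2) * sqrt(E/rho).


Step 1: Convert units to SI.
t_SI = 8e-6 m, L_SI = 120e-6 m
Step 2: Calculate sqrt(E/rho).
sqrt(170e9 / 2200) = 8790.49 m/s
Step 3: Compute f0.
f0 = 0.162 * 8e-6 / (120e-6)^2 * 8790.49 = 791144.1 Hz = 791.14 kHz


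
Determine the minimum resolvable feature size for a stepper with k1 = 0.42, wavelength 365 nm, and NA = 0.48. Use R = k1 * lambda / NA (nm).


Step 1: Identify values: k1 = 0.42, lambda = 365 nm, NA = 0.48
Step 2: R = k1 * lambda / NA
R = 0.42 * 365 / 0.48
R = 319.4 nm


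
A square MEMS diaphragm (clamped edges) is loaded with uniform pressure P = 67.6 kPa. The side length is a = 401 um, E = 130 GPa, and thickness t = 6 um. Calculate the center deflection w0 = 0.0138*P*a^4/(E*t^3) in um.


Step 1: Convert pressure to compatible units (E is in GPa, so P in GPa).
P = 67.6 kPa = 67.6e-6 GPa
Step 2: Compute numerator: 0.0138 * P * a^4.
a^4 = 401^4 = 25856961601
numerator = 0.0138 * 67.6e-6 * 25856961601 = 2.4121e+04
Step 3: Compute denominator: E * t^3 = 130 * 6^3 = 28080
Step 4: w0 = numerator / denominator = 2.4121e+04 / 28080 = 0.859 um


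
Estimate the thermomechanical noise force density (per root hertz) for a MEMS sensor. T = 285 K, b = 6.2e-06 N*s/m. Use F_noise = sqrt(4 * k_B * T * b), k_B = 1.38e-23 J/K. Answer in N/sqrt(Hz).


Step 1: Compute 4 * k_B * T * b
= 4 * 1.38e-23 * 285 * 6.2e-06
= 9.7538e-26 N^2/Hz
Step 2: F_noise = sqrt(9.7538e-26)
F_noise = 3.12e-13 N/sqrt(Hz)


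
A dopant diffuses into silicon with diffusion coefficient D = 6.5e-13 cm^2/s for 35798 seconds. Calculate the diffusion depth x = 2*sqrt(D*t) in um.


Step 1: Compute D*t = 6.5e-13 * 35798 = 2.32687e-08 cm^2
Step 2: sqrt(D*t) = 1.52541e-04 cm
Step 3: x = 2 * 1.52541e-04 cm = 3.05082e-04 cm
Step 4: Convert to um (1 cm = 1e4 um): x = 3.051 um


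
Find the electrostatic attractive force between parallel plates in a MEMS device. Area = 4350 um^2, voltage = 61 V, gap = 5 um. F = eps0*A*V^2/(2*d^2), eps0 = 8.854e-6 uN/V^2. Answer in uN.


Step 1: Identify parameters.
eps0 = 8.854e-6 uN/V^2, A = 4350 um^2, V = 61 V, d = 5 um
Step 2: Compute V^2 = 61^2 = 3721
Step 3: Compute d^2 = 5^2 = 25
Step 4: F = 0.5 * 8.854e-6 * 4350 * 3721 / 25
F = 2.866 uN


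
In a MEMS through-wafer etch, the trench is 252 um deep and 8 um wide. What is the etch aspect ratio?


Step 1: AR = depth / width
Step 2: AR = 252 / 8
AR = 31.5


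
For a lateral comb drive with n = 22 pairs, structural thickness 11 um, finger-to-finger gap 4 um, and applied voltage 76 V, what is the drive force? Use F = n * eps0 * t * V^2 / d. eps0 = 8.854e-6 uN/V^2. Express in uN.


Step 1: Parameters: n=22, eps0=8.854e-6 uN/V^2, t=11 um, V=76 V, d=4 um
Step 2: V^2 = 5776
Step 3: F = 22 * 8.854e-6 * 11 * 5776 / 4
F = 3.094 uN


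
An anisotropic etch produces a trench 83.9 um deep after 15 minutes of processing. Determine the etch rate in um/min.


Step 1: Etch rate = depth / time
Step 2: rate = 83.9 / 15
rate = 5.593 um/min


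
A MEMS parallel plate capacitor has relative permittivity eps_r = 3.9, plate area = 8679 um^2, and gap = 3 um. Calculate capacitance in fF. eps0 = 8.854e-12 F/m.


Step 1: Convert area to m^2: A = 8679e-12 m^2
Step 2: Convert gap to m: d = 3e-6 m
Step 3: C = eps0 * eps_r * A / d
C = 8.854e-12 * 3.9 * 8679e-12 / 3e-6
Step 4: Convert to fF (multiply by 1e15).
C = 99.9 fF


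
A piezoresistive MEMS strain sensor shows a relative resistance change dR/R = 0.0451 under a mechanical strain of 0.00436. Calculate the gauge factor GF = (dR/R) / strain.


Step 1: Identify values.
dR/R = 0.0451, strain = 0.00436
Step 2: GF = (dR/R) / strain = 0.0451 / 0.00436
GF = 10.3


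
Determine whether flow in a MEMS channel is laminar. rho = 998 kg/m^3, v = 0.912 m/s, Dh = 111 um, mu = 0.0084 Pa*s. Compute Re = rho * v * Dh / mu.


Step 1: Convert Dh to meters: Dh = 111e-6 m
Step 2: Re = rho * v * Dh / mu
Re = 998 * 0.912 * 111e-6 / 0.0084
Re = 12.027
Since Re = 12.027 is below ~2300, the flow is laminar.


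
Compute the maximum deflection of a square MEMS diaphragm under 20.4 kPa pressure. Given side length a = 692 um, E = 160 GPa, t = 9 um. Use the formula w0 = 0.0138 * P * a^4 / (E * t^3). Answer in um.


Step 1: Convert pressure to compatible units (E is in GPa, so P in GPa).
P = 20.4 kPa = 20.4e-6 GPa
Step 2: Compute numerator: 0.0138 * P * a^4.
a^4 = 692^4 = 229310730496
numerator = 0.0138 * 20.4e-6 * 229310730496 = 6.45556e+04
Step 3: Compute denominator: E * t^3 = 160 * 9^3 = 116640
Step 4: w0 = numerator / denominator = 6.45556e+04 / 116640 = 0.5535 um


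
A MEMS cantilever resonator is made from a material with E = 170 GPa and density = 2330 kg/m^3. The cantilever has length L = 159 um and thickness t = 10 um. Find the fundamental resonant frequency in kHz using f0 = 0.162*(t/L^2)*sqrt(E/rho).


Step 1: Convert units to SI.
t_SI = 10e-6 m, L_SI = 159e-6 m
Step 2: Calculate sqrt(E/rho).
sqrt(170e9 / 2330) = 8541.74 m/s
Step 3: Compute f0.
f0 = 0.162 * 10e-6 / (159e-6)^2 * 8541.74 = 547352.5 Hz = 547.35 kHz


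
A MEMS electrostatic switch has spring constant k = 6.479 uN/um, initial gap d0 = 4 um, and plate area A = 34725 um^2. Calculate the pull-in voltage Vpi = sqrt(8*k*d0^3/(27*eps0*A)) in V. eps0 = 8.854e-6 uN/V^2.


Step 1: Compute numerator: 8 * k * d0^3 = 8 * 6.479 * 4^3 = 3317.248
Step 2: Compute denominator: 27 * eps0 * A = 27 * 8.854e-6 * 34725 = 8.301289
Step 3: Vpi = sqrt(3317.248 / 8.301289)
Vpi = 19.99 V


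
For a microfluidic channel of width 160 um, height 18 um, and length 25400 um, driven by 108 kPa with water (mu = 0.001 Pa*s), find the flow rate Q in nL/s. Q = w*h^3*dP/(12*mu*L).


Step 1: Convert all dimensions to SI (meters).
w = 160e-6 m, h = 18e-6 m, L = 25400e-6 m, dP = 108e3 Pa
Step 2: Q = w * h^3 * dP / (12 * mu * L)
Q = 160e-6 * (18e-6)^3 * 108e3 / (12 * 0.001 * 25400e-6) = 3.3063307e-10 m^3/s
Step 3: Convert Q from m^3/s to nL/s (1 m^3 = 1e12 nL, so multiply by 1e12).
Q = 330.633 nL/s


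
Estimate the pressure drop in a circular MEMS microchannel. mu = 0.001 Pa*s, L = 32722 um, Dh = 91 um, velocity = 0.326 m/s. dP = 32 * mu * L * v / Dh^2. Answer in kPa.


Step 1: Convert to SI: L = 32722e-6 m, Dh = 91e-6 m
Step 2: dP = 32 * 0.001 * 32722e-6 * 0.326 / (91e-6)^2
Step 3: dP = 41221.58 Pa
Step 4: Convert to kPa: dP = 41.22 kPa


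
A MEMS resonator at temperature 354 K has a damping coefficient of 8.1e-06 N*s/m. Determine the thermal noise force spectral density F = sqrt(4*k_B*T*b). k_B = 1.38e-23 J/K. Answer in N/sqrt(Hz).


Step 1: Compute 4 * k_B * T * b
= 4 * 1.38e-23 * 354 * 8.1e-06
= 1.5828e-25 N^2/Hz
Step 2: F_noise = sqrt(1.5828e-25)
F_noise = 3.98e-13 N/sqrt(Hz)


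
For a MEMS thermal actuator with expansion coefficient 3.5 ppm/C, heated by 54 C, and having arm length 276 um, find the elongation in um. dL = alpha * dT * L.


Step 1: Convert CTE: alpha = 3.5 ppm/C = 3.5e-6 /C
Step 2: dL = 3.5e-6 * 54 * 276
dL = 0.0522 um


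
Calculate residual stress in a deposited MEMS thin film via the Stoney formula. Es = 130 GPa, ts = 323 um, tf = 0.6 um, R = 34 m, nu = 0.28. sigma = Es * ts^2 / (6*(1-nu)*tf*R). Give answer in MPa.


Step 1: Compute numerator: Es * ts^2 = 130 * 323^2 = 13562770 (GPa*um^2)
Step 2: Compute denominator (R in um): 6*(1-nu)*tf*R = 6*0.72*0.6*34e6 = 88128000.0 (um^2)
Step 3: sigma (GPa) = 13562770 / 88128000.0 = 1.53899e-01 GPa
Step 4: Convert to MPa (x1000): sigma = 153.9 MPa


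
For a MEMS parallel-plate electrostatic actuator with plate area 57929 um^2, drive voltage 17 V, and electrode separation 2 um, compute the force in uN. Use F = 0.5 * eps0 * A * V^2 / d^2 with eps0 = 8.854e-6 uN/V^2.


Step 1: Identify parameters.
eps0 = 8.854e-6 uN/V^2, A = 57929 um^2, V = 17 V, d = 2 um
Step 2: Compute V^2 = 17^2 = 289
Step 3: Compute d^2 = 2^2 = 4
Step 4: F = 0.5 * 8.854e-6 * 57929 * 289 / 4
F = 18.529 uN


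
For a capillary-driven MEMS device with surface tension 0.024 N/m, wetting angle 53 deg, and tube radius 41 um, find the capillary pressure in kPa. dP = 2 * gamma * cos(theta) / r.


Step 1: cos(53 deg) = 0.6018
Step 2: Convert r to m: r = 41e-6 m
Step 3: dP = 2 * 0.024 * 0.6018 / 41e-6 = 704.5 Pa
Step 4: Convert Pa to kPa (divide by 1000).
dP = 0.7 kPa


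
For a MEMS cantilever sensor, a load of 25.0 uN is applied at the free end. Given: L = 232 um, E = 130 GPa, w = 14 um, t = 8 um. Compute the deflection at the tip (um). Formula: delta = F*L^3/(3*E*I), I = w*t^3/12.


Step 1: Calculate the second moment of area.
I = w * t^3 / 12 = 14 * 8^3 / 12 = 597.3333 um^4
Step 2: Convert E to consistent units (1 GPa = 1000 uN/um^2).
E = 130 GPa = 130000 uN/um^2
Step 3: Calculate tip deflection.
delta = F * L^3 / (3 * E * I)
delta = 25.0 * 232^3 / (3 * 130000 * 597.3333)
delta = 1.3401 um


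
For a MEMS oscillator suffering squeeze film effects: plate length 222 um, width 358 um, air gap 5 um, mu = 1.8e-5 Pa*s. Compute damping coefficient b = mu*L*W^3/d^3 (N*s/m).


Step 1: Convert to SI.
L = 222e-6 m, W = 358e-6 m, d = 5e-6 m
Step 2: W^3 = (358e-6)^3 = 4.59e-11 m^3
Step 3: d^3 = (5e-6)^3 = 1.25e-16 m^3
Step 4: b = 1.8e-5 * 222e-6 * 4.59e-11 / 1.25e-16
b = 1.47e-03 N*s/m


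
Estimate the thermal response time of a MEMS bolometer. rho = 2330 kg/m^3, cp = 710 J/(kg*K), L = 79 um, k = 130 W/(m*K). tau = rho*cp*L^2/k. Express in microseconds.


Step 1: Convert L to m: L = 79e-6 m
Step 2: L^2 = (79e-6)^2 = 6.241e-09 m^2
Step 3: tau = 2330 * 710 * 6.241e-09 / 130 = 7.941913e-05 s
Step 4: Convert to microseconds (multiply by 1e6).
tau = 79.419 us


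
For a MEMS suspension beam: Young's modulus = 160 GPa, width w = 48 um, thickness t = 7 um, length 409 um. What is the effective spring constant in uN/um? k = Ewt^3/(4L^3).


Step 1: Convert E to consistent units (1 GPa = 1000 uN/um^2).
E = 160 GPa = 160000 uN/um^2
Step 2: Compute t^3 = 7^3 = 343
Step 3: Compute L^3 = 409^3 = 68417929
Step 4: k = 160000 * 48 * 343 / (4 * 68417929)
k = 9.6255 uN/um


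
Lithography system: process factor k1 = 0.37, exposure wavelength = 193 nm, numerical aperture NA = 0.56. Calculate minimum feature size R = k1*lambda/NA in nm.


Step 1: Identify values: k1 = 0.37, lambda = 193 nm, NA = 0.56
Step 2: R = k1 * lambda / NA
R = 0.37 * 193 / 0.56
R = 127.5 nm


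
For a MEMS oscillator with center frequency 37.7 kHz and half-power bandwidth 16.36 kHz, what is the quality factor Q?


Step 1: Q = f0 / bandwidth
Step 2: Q = 37.7 / 16.36
Q = 2.3


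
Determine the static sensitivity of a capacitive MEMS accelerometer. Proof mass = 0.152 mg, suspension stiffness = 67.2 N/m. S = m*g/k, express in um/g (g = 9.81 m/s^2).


Step 1: Convert mass: m = 0.152 mg = 1.52e-07 kg
Step 2: S = m * g / k = 1.52e-07 * 9.81 / 67.2
Step 3: S = 2.22e-08 m/g
Step 4: Convert to um/g: S = 0.022 um/g


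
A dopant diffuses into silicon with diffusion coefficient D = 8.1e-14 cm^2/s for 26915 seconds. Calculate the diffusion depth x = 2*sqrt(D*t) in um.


Step 1: Compute D*t = 8.1e-14 * 26915 = 2.180115e-09 cm^2
Step 2: sqrt(D*t) = 4.6692e-05 cm
Step 3: x = 2 * 4.6692e-05 cm = 9.3384e-05 cm
Step 4: Convert to um (1 cm = 1e4 um): x = 0.934 um


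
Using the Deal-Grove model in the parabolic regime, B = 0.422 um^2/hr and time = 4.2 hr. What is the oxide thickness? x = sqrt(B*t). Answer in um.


Step 1: Compute B*t = 0.422 * 4.2 = 1.7724
Step 2: x = sqrt(1.7724)
x = 1.331 um


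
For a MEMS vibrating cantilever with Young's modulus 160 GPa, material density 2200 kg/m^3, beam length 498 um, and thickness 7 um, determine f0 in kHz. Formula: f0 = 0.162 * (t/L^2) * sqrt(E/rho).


Step 1: Convert units to SI.
t_SI = 7e-6 m, L_SI = 498e-6 m
Step 2: Calculate sqrt(E/rho).
sqrt(160e9 / 2200) = 8528.03 m/s
Step 3: Compute f0.
f0 = 0.162 * 7e-6 / (498e-6)^2 * 8528.03 = 38994.5 Hz = 38.99 kHz


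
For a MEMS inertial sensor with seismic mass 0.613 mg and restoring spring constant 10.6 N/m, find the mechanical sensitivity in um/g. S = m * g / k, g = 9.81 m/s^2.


Step 1: Convert mass: m = 0.613 mg = 6.13e-07 kg
Step 2: S = m * g / k = 6.13e-07 * 9.81 / 10.6
Step 3: S = 5.67e-07 m/g
Step 4: Convert to um/g: S = 0.567 um/g


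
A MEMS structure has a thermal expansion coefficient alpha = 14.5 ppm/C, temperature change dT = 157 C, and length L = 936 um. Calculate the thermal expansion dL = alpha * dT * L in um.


Step 1: Convert CTE: alpha = 14.5 ppm/C = 14.5e-6 /C
Step 2: dL = 14.5e-6 * 157 * 936
dL = 2.1308 um


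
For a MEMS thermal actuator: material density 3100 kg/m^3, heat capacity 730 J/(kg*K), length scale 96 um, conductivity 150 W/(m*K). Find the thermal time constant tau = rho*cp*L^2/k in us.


Step 1: Convert L to m: L = 96e-6 m
Step 2: L^2 = (96e-6)^2 = 9.216e-09 m^2
Step 3: tau = 3100 * 730 * 9.216e-09 / 150 = 1.3903872e-04 s
Step 4: Convert to microseconds (multiply by 1e6).
tau = 139.039 us


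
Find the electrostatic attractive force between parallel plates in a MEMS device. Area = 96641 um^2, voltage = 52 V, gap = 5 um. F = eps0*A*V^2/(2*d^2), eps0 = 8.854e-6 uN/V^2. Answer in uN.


Step 1: Identify parameters.
eps0 = 8.854e-6 uN/V^2, A = 96641 um^2, V = 52 V, d = 5 um
Step 2: Compute V^2 = 52^2 = 2704
Step 3: Compute d^2 = 5^2 = 25
Step 4: F = 0.5 * 8.854e-6 * 96641 * 2704 / 25
F = 46.274 uN


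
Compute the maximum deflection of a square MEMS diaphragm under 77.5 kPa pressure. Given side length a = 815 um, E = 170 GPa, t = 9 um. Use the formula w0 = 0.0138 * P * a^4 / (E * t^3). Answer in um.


Step 1: Convert pressure to compatible units (E is in GPa, so P in GPa).
P = 77.5 kPa = 77.5e-6 GPa
Step 2: Compute numerator: 0.0138 * P * a^4.
a^4 = 815^4 = 441194850625
numerator = 0.0138 * 77.5e-6 * 441194850625 = 4.718579e+05
Step 3: Compute denominator: E * t^3 = 170 * 9^3 = 123930
Step 4: w0 = numerator / denominator = 4.718579e+05 / 123930 = 3.8075 um


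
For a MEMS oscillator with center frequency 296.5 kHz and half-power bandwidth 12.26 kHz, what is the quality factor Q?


Step 1: Q = f0 / bandwidth
Step 2: Q = 296.5 / 12.26
Q = 24.2


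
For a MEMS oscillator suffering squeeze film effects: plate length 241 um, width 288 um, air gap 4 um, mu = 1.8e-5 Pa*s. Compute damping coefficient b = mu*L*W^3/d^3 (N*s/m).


Step 1: Convert to SI.
L = 241e-6 m, W = 288e-6 m, d = 4e-6 m
Step 2: W^3 = (288e-6)^3 = 2.39e-11 m^3
Step 3: d^3 = (4e-6)^3 = 6.40e-17 m^3
Step 4: b = 1.8e-5 * 241e-6 * 2.39e-11 / 6.40e-17
b = 1.62e-03 N*s/m


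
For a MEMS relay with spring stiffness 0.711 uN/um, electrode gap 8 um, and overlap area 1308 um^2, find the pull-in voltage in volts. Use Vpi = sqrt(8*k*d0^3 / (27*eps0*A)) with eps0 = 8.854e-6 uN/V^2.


Step 1: Compute numerator: 8 * k * d0^3 = 8 * 0.711 * 8^3 = 2912.256
Step 2: Compute denominator: 27 * eps0 * A = 27 * 8.854e-6 * 1308 = 0.312688
Step 3: Vpi = sqrt(2912.256 / 0.312688)
Vpi = 96.51 V


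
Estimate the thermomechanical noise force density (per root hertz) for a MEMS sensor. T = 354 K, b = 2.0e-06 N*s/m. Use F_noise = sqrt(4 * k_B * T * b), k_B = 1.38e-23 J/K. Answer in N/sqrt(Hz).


Step 1: Compute 4 * k_B * T * b
= 4 * 1.38e-23 * 354 * 2.0e-06
= 3.9082e-26 N^2/Hz
Step 2: F_noise = sqrt(3.9082e-26)
F_noise = 1.98e-13 N/sqrt(Hz)


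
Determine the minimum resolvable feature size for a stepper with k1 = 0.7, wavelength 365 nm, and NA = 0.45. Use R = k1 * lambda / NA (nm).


Step 1: Identify values: k1 = 0.7, lambda = 365 nm, NA = 0.45
Step 2: R = k1 * lambda / NA
R = 0.7 * 365 / 0.45
R = 567.8 nm


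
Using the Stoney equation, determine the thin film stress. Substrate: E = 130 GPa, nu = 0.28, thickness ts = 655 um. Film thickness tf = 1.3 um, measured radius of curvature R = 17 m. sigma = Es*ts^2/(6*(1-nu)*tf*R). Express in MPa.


Step 1: Compute numerator: Es * ts^2 = 130 * 655^2 = 55773250 (GPa*um^2)
Step 2: Compute denominator (R in um): 6*(1-nu)*tf*R = 6*0.72*1.3*17e6 = 95472000.0 (um^2)
Step 3: sigma (GPa) = 55773250 / 95472000.0 = 5.84184e-01 GPa
Step 4: Convert to MPa (x1000): sigma = 584.2 MPa


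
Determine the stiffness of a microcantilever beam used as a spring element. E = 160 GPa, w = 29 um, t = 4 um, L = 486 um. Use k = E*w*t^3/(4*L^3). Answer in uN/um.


Step 1: Convert E to consistent units (1 GPa = 1000 uN/um^2).
E = 160 GPa = 160000 uN/um^2
Step 2: Compute t^3 = 4^3 = 64
Step 3: Compute L^3 = 486^3 = 114791256
Step 4: k = 160000 * 29 * 64 / (4 * 114791256)
k = 0.6467 uN/um


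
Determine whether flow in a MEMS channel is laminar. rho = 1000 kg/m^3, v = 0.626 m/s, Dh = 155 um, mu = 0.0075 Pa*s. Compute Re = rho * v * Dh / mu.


Step 1: Convert Dh to meters: Dh = 155e-6 m
Step 2: Re = rho * v * Dh / mu
Re = 1000 * 0.626 * 155e-6 / 0.0075
Re = 12.937
Since Re = 12.937 is below ~2300, the flow is laminar.


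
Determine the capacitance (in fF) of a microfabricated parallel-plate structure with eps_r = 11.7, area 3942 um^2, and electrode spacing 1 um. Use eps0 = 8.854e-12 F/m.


Step 1: Convert area to m^2: A = 3942e-12 m^2
Step 2: Convert gap to m: d = 1e-6 m
Step 3: C = eps0 * eps_r * A / d
C = 8.854e-12 * 11.7 * 3942e-12 / 1e-6
Step 4: Convert to fF (multiply by 1e15).
C = 408.36 fF


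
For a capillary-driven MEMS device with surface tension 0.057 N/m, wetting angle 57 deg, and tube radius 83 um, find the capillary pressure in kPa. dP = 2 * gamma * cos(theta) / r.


Step 1: cos(57 deg) = 0.5446
Step 2: Convert r to m: r = 83e-6 m
Step 3: dP = 2 * 0.057 * 0.5446 / 83e-6 = 748.0 Pa
Step 4: Convert Pa to kPa (divide by 1000).
dP = 0.75 kPa


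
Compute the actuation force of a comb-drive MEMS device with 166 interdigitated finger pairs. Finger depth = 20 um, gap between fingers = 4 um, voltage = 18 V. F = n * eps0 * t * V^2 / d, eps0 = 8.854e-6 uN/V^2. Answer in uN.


Step 1: Parameters: n=166, eps0=8.854e-6 uN/V^2, t=20 um, V=18 V, d=4 um
Step 2: V^2 = 324
Step 3: F = 166 * 8.854e-6 * 20 * 324 / 4
F = 2.381 uN


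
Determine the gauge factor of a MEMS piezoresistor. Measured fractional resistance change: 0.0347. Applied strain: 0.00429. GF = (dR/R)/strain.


Step 1: Identify values.
dR/R = 0.0347, strain = 0.00429
Step 2: GF = (dR/R) / strain = 0.0347 / 0.00429
GF = 8.1


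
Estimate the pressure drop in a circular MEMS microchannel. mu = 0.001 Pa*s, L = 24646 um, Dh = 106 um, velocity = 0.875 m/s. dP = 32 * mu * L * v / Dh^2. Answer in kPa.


Step 1: Convert to SI: L = 24646e-6 m, Dh = 106e-6 m
Step 2: dP = 32 * 0.001 * 24646e-6 * 0.875 / (106e-6)^2
Step 3: dP = 61417.59 Pa
Step 4: Convert to kPa: dP = 61.42 kPa


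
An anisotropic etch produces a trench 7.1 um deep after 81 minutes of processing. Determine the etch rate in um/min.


Step 1: Etch rate = depth / time
Step 2: rate = 7.1 / 81
rate = 0.088 um/min


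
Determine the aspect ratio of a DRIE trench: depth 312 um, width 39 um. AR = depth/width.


Step 1: AR = depth / width
Step 2: AR = 312 / 39
AR = 8.0


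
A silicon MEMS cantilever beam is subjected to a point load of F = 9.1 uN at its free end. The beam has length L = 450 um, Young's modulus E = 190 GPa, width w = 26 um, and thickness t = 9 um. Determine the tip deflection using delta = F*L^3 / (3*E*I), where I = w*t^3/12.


Step 1: Calculate the second moment of area.
I = w * t^3 / 12 = 26 * 9^3 / 12 = 1579.5 um^4
Step 2: Convert E to consistent units (1 GPa = 1000 uN/um^2).
E = 190 GPa = 190000 uN/um^2
Step 3: Calculate tip deflection.
delta = F * L^3 / (3 * E * I)
delta = 9.1 * 450^3 / (3 * 190000 * 1579.5)
delta = 0.9211 um


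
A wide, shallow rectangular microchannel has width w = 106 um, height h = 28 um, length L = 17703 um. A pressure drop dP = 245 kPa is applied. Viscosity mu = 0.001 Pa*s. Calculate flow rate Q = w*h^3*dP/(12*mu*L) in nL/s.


Step 1: Convert all dimensions to SI (meters).
w = 106e-6 m, h = 28e-6 m, L = 17703e-6 m, dP = 245e3 Pa
Step 2: Q = w * h^3 * dP / (12 * mu * L)
Q = 106e-6 * (28e-6)^3 * 245e3 / (12 * 0.001 * 17703e-6) = 2.6836009e-09 m^3/s
Step 3: Convert Q from m^3/s to nL/s (1 m^3 = 1e12 nL, so multiply by 1e12).
Q = 2683.601 nL/s
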